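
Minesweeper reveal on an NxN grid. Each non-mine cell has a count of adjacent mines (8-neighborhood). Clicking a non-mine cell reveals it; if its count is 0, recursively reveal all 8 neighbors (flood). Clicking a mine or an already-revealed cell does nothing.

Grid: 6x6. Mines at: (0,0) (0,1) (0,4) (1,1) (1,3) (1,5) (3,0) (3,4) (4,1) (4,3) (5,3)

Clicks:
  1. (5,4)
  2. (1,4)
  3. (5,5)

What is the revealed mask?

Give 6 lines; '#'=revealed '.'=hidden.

Click 1 (5,4) count=2: revealed 1 new [(5,4)] -> total=1
Click 2 (1,4) count=3: revealed 1 new [(1,4)] -> total=2
Click 3 (5,5) count=0: revealed 3 new [(4,4) (4,5) (5,5)] -> total=5

Answer: ......
....#.
......
......
....##
....##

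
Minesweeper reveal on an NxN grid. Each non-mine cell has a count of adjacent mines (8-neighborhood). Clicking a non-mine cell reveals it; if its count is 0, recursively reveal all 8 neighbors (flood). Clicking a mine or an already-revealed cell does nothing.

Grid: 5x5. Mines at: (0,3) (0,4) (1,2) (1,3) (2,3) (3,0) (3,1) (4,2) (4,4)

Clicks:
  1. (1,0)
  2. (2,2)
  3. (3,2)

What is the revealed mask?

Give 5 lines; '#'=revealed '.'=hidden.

Answer: ##...
##...
###..
..#..
.....

Derivation:
Click 1 (1,0) count=0: revealed 6 new [(0,0) (0,1) (1,0) (1,1) (2,0) (2,1)] -> total=6
Click 2 (2,2) count=4: revealed 1 new [(2,2)] -> total=7
Click 3 (3,2) count=3: revealed 1 new [(3,2)] -> total=8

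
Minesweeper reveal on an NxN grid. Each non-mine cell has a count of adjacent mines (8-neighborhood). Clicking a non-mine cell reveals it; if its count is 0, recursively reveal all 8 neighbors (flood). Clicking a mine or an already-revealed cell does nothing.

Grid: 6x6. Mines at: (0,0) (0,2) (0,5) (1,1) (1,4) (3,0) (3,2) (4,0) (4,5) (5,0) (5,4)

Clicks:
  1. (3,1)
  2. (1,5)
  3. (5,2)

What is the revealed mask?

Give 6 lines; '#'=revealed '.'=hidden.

Answer: ......
.....#
......
.#....
.###..
.###..

Derivation:
Click 1 (3,1) count=3: revealed 1 new [(3,1)] -> total=1
Click 2 (1,5) count=2: revealed 1 new [(1,5)] -> total=2
Click 3 (5,2) count=0: revealed 6 new [(4,1) (4,2) (4,3) (5,1) (5,2) (5,3)] -> total=8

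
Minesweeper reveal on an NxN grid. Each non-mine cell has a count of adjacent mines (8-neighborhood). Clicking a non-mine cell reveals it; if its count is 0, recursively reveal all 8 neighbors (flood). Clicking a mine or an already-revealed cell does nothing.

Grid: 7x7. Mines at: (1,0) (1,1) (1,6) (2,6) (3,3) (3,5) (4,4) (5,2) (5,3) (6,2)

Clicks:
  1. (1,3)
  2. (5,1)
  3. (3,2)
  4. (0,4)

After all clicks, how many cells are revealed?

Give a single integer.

Click 1 (1,3) count=0: revealed 12 new [(0,2) (0,3) (0,4) (0,5) (1,2) (1,3) (1,4) (1,5) (2,2) (2,3) (2,4) (2,5)] -> total=12
Click 2 (5,1) count=2: revealed 1 new [(5,1)] -> total=13
Click 3 (3,2) count=1: revealed 1 new [(3,2)] -> total=14
Click 4 (0,4) count=0: revealed 0 new [(none)] -> total=14

Answer: 14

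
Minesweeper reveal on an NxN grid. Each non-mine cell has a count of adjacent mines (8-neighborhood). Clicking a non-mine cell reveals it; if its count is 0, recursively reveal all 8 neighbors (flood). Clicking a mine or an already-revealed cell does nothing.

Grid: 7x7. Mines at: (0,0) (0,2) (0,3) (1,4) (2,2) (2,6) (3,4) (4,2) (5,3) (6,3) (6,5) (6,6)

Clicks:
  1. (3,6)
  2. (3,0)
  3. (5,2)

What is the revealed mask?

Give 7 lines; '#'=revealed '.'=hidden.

Answer: .......
##.....
##.....
##....#
##.....
###....
###....

Derivation:
Click 1 (3,6) count=1: revealed 1 new [(3,6)] -> total=1
Click 2 (3,0) count=0: revealed 14 new [(1,0) (1,1) (2,0) (2,1) (3,0) (3,1) (4,0) (4,1) (5,0) (5,1) (5,2) (6,0) (6,1) (6,2)] -> total=15
Click 3 (5,2) count=3: revealed 0 new [(none)] -> total=15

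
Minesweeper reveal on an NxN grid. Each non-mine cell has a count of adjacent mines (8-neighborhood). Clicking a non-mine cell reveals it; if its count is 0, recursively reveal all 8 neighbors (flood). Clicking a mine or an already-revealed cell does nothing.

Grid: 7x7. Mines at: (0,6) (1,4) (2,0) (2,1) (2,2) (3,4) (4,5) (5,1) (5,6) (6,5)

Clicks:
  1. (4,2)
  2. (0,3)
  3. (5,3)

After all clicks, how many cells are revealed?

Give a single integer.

Click 1 (4,2) count=1: revealed 1 new [(4,2)] -> total=1
Click 2 (0,3) count=1: revealed 1 new [(0,3)] -> total=2
Click 3 (5,3) count=0: revealed 8 new [(4,3) (4,4) (5,2) (5,3) (5,4) (6,2) (6,3) (6,4)] -> total=10

Answer: 10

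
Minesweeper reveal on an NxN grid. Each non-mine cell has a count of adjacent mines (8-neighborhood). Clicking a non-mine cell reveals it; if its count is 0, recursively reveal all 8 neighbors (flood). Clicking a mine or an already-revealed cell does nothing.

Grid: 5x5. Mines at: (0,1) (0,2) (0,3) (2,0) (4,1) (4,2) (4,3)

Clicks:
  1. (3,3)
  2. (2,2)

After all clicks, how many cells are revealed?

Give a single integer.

Click 1 (3,3) count=2: revealed 1 new [(3,3)] -> total=1
Click 2 (2,2) count=0: revealed 11 new [(1,1) (1,2) (1,3) (1,4) (2,1) (2,2) (2,3) (2,4) (3,1) (3,2) (3,4)] -> total=12

Answer: 12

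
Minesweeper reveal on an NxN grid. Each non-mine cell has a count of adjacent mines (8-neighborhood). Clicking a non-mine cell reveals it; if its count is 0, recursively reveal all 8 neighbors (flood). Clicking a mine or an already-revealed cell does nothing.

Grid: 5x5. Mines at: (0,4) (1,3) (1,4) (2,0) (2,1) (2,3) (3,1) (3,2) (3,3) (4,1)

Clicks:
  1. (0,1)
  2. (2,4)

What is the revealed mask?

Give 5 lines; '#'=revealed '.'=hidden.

Click 1 (0,1) count=0: revealed 6 new [(0,0) (0,1) (0,2) (1,0) (1,1) (1,2)] -> total=6
Click 2 (2,4) count=4: revealed 1 new [(2,4)] -> total=7

Answer: ###..
###..
....#
.....
.....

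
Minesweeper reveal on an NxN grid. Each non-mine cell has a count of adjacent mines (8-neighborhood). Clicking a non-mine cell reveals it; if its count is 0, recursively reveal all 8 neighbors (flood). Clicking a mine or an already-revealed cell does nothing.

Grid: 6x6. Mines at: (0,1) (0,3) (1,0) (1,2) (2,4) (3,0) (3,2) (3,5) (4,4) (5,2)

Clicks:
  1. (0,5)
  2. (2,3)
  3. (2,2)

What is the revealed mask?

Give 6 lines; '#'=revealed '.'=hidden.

Click 1 (0,5) count=0: revealed 4 new [(0,4) (0,5) (1,4) (1,5)] -> total=4
Click 2 (2,3) count=3: revealed 1 new [(2,3)] -> total=5
Click 3 (2,2) count=2: revealed 1 new [(2,2)] -> total=6

Answer: ....##
....##
..##..
......
......
......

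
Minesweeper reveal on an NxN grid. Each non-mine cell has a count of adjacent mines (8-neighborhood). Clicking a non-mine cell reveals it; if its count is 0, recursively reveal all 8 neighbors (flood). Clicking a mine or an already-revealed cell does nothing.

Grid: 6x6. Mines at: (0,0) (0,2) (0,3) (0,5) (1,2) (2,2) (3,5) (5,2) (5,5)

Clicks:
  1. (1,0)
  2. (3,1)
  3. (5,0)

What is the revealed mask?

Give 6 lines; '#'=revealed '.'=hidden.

Click 1 (1,0) count=1: revealed 1 new [(1,0)] -> total=1
Click 2 (3,1) count=1: revealed 1 new [(3,1)] -> total=2
Click 3 (5,0) count=0: revealed 8 new [(1,1) (2,0) (2,1) (3,0) (4,0) (4,1) (5,0) (5,1)] -> total=10

Answer: ......
##....
##....
##....
##....
##....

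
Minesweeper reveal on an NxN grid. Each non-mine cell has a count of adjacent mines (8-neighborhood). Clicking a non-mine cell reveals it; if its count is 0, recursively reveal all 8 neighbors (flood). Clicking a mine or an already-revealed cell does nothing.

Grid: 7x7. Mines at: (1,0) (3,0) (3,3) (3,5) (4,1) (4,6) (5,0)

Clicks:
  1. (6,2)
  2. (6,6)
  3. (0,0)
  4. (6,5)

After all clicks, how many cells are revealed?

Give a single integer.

Answer: 17

Derivation:
Click 1 (6,2) count=0: revealed 16 new [(4,2) (4,3) (4,4) (4,5) (5,1) (5,2) (5,3) (5,4) (5,5) (5,6) (6,1) (6,2) (6,3) (6,4) (6,5) (6,6)] -> total=16
Click 2 (6,6) count=0: revealed 0 new [(none)] -> total=16
Click 3 (0,0) count=1: revealed 1 new [(0,0)] -> total=17
Click 4 (6,5) count=0: revealed 0 new [(none)] -> total=17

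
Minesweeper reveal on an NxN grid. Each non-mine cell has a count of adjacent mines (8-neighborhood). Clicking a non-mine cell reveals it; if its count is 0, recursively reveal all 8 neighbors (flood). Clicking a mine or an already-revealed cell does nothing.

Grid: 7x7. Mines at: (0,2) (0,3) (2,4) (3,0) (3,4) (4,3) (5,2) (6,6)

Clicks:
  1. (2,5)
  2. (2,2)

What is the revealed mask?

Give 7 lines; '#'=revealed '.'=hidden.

Answer: .......
.###...
.###.#.
.###...
.......
.......
.......

Derivation:
Click 1 (2,5) count=2: revealed 1 new [(2,5)] -> total=1
Click 2 (2,2) count=0: revealed 9 new [(1,1) (1,2) (1,3) (2,1) (2,2) (2,3) (3,1) (3,2) (3,3)] -> total=10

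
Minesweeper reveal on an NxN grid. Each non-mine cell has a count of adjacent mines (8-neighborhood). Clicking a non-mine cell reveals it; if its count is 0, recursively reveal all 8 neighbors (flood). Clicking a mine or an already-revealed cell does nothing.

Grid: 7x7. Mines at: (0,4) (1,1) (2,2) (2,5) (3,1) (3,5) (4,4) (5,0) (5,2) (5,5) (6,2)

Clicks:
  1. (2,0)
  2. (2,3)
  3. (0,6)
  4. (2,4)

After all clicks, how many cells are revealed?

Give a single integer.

Answer: 7

Derivation:
Click 1 (2,0) count=2: revealed 1 new [(2,0)] -> total=1
Click 2 (2,3) count=1: revealed 1 new [(2,3)] -> total=2
Click 3 (0,6) count=0: revealed 4 new [(0,5) (0,6) (1,5) (1,6)] -> total=6
Click 4 (2,4) count=2: revealed 1 new [(2,4)] -> total=7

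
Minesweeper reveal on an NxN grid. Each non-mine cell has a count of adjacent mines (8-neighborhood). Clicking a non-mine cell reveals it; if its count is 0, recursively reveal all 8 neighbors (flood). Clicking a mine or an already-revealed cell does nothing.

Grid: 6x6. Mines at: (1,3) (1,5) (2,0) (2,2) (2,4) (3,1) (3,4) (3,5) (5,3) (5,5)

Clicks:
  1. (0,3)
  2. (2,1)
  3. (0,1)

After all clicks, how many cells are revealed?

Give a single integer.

Click 1 (0,3) count=1: revealed 1 new [(0,3)] -> total=1
Click 2 (2,1) count=3: revealed 1 new [(2,1)] -> total=2
Click 3 (0,1) count=0: revealed 6 new [(0,0) (0,1) (0,2) (1,0) (1,1) (1,2)] -> total=8

Answer: 8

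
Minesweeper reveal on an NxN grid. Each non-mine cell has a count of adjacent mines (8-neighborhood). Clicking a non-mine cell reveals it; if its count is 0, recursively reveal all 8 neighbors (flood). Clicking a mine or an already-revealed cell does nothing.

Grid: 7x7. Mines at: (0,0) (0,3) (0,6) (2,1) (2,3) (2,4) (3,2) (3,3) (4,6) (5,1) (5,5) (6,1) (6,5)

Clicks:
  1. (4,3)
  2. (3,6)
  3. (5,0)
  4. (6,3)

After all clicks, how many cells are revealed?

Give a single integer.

Click 1 (4,3) count=2: revealed 1 new [(4,3)] -> total=1
Click 2 (3,6) count=1: revealed 1 new [(3,6)] -> total=2
Click 3 (5,0) count=2: revealed 1 new [(5,0)] -> total=3
Click 4 (6,3) count=0: revealed 8 new [(4,2) (4,4) (5,2) (5,3) (5,4) (6,2) (6,3) (6,4)] -> total=11

Answer: 11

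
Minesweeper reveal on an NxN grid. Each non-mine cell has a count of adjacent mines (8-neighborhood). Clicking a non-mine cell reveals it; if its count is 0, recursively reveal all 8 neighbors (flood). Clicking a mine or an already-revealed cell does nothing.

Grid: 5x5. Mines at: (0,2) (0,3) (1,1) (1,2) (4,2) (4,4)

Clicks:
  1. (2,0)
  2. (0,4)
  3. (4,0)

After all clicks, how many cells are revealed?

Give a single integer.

Answer: 7

Derivation:
Click 1 (2,0) count=1: revealed 1 new [(2,0)] -> total=1
Click 2 (0,4) count=1: revealed 1 new [(0,4)] -> total=2
Click 3 (4,0) count=0: revealed 5 new [(2,1) (3,0) (3,1) (4,0) (4,1)] -> total=7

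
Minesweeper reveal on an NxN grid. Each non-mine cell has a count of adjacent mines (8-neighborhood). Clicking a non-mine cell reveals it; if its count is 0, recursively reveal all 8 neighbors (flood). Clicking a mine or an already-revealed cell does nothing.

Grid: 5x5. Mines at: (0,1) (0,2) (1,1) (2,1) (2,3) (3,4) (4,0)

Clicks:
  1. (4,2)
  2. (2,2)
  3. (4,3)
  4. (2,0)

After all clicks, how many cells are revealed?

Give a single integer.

Answer: 8

Derivation:
Click 1 (4,2) count=0: revealed 6 new [(3,1) (3,2) (3,3) (4,1) (4,2) (4,3)] -> total=6
Click 2 (2,2) count=3: revealed 1 new [(2,2)] -> total=7
Click 3 (4,3) count=1: revealed 0 new [(none)] -> total=7
Click 4 (2,0) count=2: revealed 1 new [(2,0)] -> total=8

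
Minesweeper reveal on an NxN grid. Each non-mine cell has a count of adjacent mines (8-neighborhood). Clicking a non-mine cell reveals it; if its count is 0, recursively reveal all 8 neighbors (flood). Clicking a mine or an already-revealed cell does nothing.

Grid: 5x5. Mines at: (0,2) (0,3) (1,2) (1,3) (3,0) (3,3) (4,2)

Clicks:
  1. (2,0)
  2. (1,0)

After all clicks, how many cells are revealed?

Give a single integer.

Click 1 (2,0) count=1: revealed 1 new [(2,0)] -> total=1
Click 2 (1,0) count=0: revealed 5 new [(0,0) (0,1) (1,0) (1,1) (2,1)] -> total=6

Answer: 6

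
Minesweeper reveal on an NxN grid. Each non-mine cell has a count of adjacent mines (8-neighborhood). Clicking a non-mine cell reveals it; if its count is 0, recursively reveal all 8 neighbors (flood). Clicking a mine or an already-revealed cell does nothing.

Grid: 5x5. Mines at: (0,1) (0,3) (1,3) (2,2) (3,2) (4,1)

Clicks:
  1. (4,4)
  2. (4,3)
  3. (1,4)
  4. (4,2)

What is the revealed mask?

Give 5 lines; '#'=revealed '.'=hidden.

Click 1 (4,4) count=0: revealed 6 new [(2,3) (2,4) (3,3) (3,4) (4,3) (4,4)] -> total=6
Click 2 (4,3) count=1: revealed 0 new [(none)] -> total=6
Click 3 (1,4) count=2: revealed 1 new [(1,4)] -> total=7
Click 4 (4,2) count=2: revealed 1 new [(4,2)] -> total=8

Answer: .....
....#
...##
...##
..###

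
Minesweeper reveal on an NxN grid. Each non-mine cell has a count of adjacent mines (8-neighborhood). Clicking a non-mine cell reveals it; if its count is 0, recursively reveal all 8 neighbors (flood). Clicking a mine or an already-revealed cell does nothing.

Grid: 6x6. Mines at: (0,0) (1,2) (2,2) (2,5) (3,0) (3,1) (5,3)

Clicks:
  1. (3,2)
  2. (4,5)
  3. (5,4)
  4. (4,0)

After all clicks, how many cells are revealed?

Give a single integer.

Answer: 8

Derivation:
Click 1 (3,2) count=2: revealed 1 new [(3,2)] -> total=1
Click 2 (4,5) count=0: revealed 6 new [(3,4) (3,5) (4,4) (4,5) (5,4) (5,5)] -> total=7
Click 3 (5,4) count=1: revealed 0 new [(none)] -> total=7
Click 4 (4,0) count=2: revealed 1 new [(4,0)] -> total=8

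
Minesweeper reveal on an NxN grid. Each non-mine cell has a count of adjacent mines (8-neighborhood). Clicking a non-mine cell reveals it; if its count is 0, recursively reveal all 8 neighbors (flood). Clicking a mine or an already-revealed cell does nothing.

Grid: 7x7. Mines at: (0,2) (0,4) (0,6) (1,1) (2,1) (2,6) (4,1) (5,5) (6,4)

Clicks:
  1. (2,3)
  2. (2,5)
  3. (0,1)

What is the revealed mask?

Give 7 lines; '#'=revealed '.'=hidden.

Click 1 (2,3) count=0: revealed 19 new [(1,2) (1,3) (1,4) (1,5) (2,2) (2,3) (2,4) (2,5) (3,2) (3,3) (3,4) (3,5) (4,2) (4,3) (4,4) (4,5) (5,2) (5,3) (5,4)] -> total=19
Click 2 (2,5) count=1: revealed 0 new [(none)] -> total=19
Click 3 (0,1) count=2: revealed 1 new [(0,1)] -> total=20

Answer: .#.....
..####.
..####.
..####.
..####.
..###..
.......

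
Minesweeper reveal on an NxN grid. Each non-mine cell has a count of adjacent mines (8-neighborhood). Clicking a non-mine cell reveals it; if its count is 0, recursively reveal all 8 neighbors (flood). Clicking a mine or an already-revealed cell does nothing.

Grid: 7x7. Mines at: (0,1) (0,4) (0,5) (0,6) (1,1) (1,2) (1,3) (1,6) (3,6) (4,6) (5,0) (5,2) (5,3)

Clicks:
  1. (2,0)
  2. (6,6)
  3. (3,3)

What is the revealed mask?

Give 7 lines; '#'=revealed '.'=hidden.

Click 1 (2,0) count=1: revealed 1 new [(2,0)] -> total=1
Click 2 (6,6) count=0: revealed 6 new [(5,4) (5,5) (5,6) (6,4) (6,5) (6,6)] -> total=7
Click 3 (3,3) count=0: revealed 17 new [(2,1) (2,2) (2,3) (2,4) (2,5) (3,0) (3,1) (3,2) (3,3) (3,4) (3,5) (4,0) (4,1) (4,2) (4,3) (4,4) (4,5)] -> total=24

Answer: .......
.......
######.
######.
######.
....###
....###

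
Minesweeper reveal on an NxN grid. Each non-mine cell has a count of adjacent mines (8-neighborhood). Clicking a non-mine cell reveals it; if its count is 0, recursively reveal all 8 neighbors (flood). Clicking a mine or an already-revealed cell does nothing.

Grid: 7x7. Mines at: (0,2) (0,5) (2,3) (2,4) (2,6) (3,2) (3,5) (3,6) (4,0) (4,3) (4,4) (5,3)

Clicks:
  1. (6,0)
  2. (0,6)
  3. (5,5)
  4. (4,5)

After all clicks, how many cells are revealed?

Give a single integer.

Answer: 9

Derivation:
Click 1 (6,0) count=0: revealed 6 new [(5,0) (5,1) (5,2) (6,0) (6,1) (6,2)] -> total=6
Click 2 (0,6) count=1: revealed 1 new [(0,6)] -> total=7
Click 3 (5,5) count=1: revealed 1 new [(5,5)] -> total=8
Click 4 (4,5) count=3: revealed 1 new [(4,5)] -> total=9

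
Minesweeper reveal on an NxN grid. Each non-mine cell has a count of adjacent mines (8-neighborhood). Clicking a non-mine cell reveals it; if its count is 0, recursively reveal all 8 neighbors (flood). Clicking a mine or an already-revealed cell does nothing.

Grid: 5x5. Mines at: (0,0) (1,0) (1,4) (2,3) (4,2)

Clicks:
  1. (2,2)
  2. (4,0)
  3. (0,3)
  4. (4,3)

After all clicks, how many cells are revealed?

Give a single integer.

Answer: 9

Derivation:
Click 1 (2,2) count=1: revealed 1 new [(2,2)] -> total=1
Click 2 (4,0) count=0: revealed 6 new [(2,0) (2,1) (3,0) (3,1) (4,0) (4,1)] -> total=7
Click 3 (0,3) count=1: revealed 1 new [(0,3)] -> total=8
Click 4 (4,3) count=1: revealed 1 new [(4,3)] -> total=9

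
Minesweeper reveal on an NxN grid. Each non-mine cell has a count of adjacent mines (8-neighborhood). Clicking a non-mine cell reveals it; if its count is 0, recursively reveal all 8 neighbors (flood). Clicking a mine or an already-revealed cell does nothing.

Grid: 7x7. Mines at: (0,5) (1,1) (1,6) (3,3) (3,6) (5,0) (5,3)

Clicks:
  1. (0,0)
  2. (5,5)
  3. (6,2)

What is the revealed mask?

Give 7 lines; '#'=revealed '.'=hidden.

Answer: #......
.......
.......
.......
....###
....###
..#.###

Derivation:
Click 1 (0,0) count=1: revealed 1 new [(0,0)] -> total=1
Click 2 (5,5) count=0: revealed 9 new [(4,4) (4,5) (4,6) (5,4) (5,5) (5,6) (6,4) (6,5) (6,6)] -> total=10
Click 3 (6,2) count=1: revealed 1 new [(6,2)] -> total=11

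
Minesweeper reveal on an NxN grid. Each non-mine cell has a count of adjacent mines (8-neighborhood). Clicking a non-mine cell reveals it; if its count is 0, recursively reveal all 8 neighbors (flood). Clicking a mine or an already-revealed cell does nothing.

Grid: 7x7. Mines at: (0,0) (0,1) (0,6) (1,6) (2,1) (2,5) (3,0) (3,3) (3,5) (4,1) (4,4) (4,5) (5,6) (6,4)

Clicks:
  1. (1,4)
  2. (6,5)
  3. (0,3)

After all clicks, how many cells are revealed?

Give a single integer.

Answer: 12

Derivation:
Click 1 (1,4) count=1: revealed 1 new [(1,4)] -> total=1
Click 2 (6,5) count=2: revealed 1 new [(6,5)] -> total=2
Click 3 (0,3) count=0: revealed 10 new [(0,2) (0,3) (0,4) (0,5) (1,2) (1,3) (1,5) (2,2) (2,3) (2,4)] -> total=12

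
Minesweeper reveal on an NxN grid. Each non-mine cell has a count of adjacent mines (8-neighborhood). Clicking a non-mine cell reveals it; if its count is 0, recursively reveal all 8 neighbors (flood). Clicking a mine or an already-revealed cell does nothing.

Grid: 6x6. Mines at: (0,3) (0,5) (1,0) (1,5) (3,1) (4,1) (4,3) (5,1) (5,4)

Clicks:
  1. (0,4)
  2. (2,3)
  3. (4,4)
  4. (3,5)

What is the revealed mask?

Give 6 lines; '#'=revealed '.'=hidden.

Answer: ....#.
..###.
..####
..####
....##
......

Derivation:
Click 1 (0,4) count=3: revealed 1 new [(0,4)] -> total=1
Click 2 (2,3) count=0: revealed 9 new [(1,2) (1,3) (1,4) (2,2) (2,3) (2,4) (3,2) (3,3) (3,4)] -> total=10
Click 3 (4,4) count=2: revealed 1 new [(4,4)] -> total=11
Click 4 (3,5) count=0: revealed 3 new [(2,5) (3,5) (4,5)] -> total=14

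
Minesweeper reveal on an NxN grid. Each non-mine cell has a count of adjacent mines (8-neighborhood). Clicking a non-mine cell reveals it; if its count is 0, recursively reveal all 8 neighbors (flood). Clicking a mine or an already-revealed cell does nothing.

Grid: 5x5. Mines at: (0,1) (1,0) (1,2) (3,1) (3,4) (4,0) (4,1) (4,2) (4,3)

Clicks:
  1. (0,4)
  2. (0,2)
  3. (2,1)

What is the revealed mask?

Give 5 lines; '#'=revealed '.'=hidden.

Click 1 (0,4) count=0: revealed 6 new [(0,3) (0,4) (1,3) (1,4) (2,3) (2,4)] -> total=6
Click 2 (0,2) count=2: revealed 1 new [(0,2)] -> total=7
Click 3 (2,1) count=3: revealed 1 new [(2,1)] -> total=8

Answer: ..###
...##
.#.##
.....
.....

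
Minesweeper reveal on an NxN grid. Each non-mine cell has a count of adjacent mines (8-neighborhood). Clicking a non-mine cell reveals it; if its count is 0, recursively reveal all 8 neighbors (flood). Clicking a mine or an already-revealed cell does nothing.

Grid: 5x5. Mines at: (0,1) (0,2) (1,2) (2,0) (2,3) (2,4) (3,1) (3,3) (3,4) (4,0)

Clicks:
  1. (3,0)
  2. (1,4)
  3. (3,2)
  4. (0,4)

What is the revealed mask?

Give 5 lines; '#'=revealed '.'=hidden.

Answer: ...##
...##
.....
#.#..
.....

Derivation:
Click 1 (3,0) count=3: revealed 1 new [(3,0)] -> total=1
Click 2 (1,4) count=2: revealed 1 new [(1,4)] -> total=2
Click 3 (3,2) count=3: revealed 1 new [(3,2)] -> total=3
Click 4 (0,4) count=0: revealed 3 new [(0,3) (0,4) (1,3)] -> total=6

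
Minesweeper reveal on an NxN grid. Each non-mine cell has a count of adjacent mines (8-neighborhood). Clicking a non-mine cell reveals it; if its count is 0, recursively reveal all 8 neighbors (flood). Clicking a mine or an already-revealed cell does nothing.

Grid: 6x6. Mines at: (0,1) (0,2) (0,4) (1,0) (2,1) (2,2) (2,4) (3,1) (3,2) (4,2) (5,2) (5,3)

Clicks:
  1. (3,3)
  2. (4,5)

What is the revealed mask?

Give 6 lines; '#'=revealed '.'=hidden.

Click 1 (3,3) count=4: revealed 1 new [(3,3)] -> total=1
Click 2 (4,5) count=0: revealed 6 new [(3,4) (3,5) (4,4) (4,5) (5,4) (5,5)] -> total=7

Answer: ......
......
......
...###
....##
....##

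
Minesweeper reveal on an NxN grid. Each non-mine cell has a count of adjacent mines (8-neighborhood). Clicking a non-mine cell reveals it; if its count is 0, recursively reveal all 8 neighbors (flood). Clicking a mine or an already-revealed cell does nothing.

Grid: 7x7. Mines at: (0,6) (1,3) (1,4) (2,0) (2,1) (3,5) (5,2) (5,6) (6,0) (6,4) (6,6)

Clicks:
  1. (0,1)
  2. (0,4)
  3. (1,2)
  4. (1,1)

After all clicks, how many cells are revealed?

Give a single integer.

Answer: 7

Derivation:
Click 1 (0,1) count=0: revealed 6 new [(0,0) (0,1) (0,2) (1,0) (1,1) (1,2)] -> total=6
Click 2 (0,4) count=2: revealed 1 new [(0,4)] -> total=7
Click 3 (1,2) count=2: revealed 0 new [(none)] -> total=7
Click 4 (1,1) count=2: revealed 0 new [(none)] -> total=7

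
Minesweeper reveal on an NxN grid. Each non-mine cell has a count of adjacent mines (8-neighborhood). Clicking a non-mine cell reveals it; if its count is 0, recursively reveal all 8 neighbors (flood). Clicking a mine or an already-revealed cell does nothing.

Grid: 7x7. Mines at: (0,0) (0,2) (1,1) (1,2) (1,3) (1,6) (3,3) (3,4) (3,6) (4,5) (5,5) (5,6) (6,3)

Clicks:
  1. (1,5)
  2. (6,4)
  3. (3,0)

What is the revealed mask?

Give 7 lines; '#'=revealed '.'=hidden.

Answer: .......
.....#.
###....
###....
###....
###....
###.#..

Derivation:
Click 1 (1,5) count=1: revealed 1 new [(1,5)] -> total=1
Click 2 (6,4) count=2: revealed 1 new [(6,4)] -> total=2
Click 3 (3,0) count=0: revealed 15 new [(2,0) (2,1) (2,2) (3,0) (3,1) (3,2) (4,0) (4,1) (4,2) (5,0) (5,1) (5,2) (6,0) (6,1) (6,2)] -> total=17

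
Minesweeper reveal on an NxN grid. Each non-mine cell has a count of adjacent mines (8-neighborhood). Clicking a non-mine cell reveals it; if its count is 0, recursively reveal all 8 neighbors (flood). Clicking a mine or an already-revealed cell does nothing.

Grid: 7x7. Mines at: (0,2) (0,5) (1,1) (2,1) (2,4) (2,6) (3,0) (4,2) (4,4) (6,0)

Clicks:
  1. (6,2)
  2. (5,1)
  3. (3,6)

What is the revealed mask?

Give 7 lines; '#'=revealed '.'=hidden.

Click 1 (6,2) count=0: revealed 16 new [(3,5) (3,6) (4,5) (4,6) (5,1) (5,2) (5,3) (5,4) (5,5) (5,6) (6,1) (6,2) (6,3) (6,4) (6,5) (6,6)] -> total=16
Click 2 (5,1) count=2: revealed 0 new [(none)] -> total=16
Click 3 (3,6) count=1: revealed 0 new [(none)] -> total=16

Answer: .......
.......
.......
.....##
.....##
.######
.######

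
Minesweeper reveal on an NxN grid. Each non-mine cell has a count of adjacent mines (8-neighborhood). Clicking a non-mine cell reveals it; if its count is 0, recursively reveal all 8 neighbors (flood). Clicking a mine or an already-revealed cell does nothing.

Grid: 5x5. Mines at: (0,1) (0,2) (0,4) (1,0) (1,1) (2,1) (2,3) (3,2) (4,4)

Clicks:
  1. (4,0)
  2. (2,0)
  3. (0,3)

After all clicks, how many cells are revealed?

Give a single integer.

Answer: 6

Derivation:
Click 1 (4,0) count=0: revealed 4 new [(3,0) (3,1) (4,0) (4,1)] -> total=4
Click 2 (2,0) count=3: revealed 1 new [(2,0)] -> total=5
Click 3 (0,3) count=2: revealed 1 new [(0,3)] -> total=6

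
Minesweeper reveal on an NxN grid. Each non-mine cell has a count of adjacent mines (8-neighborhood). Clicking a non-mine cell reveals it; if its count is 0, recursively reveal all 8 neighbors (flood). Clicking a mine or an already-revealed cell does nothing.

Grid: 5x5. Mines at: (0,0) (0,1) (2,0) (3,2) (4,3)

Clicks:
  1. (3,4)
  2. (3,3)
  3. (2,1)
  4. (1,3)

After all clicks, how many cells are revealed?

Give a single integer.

Answer: 12

Derivation:
Click 1 (3,4) count=1: revealed 1 new [(3,4)] -> total=1
Click 2 (3,3) count=2: revealed 1 new [(3,3)] -> total=2
Click 3 (2,1) count=2: revealed 1 new [(2,1)] -> total=3
Click 4 (1,3) count=0: revealed 9 new [(0,2) (0,3) (0,4) (1,2) (1,3) (1,4) (2,2) (2,3) (2,4)] -> total=12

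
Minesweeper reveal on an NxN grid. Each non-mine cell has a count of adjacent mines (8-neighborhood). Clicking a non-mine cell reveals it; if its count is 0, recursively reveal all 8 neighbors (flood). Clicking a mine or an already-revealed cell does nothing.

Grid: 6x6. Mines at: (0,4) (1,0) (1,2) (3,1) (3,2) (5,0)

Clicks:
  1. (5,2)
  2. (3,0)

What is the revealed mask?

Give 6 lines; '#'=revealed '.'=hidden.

Click 1 (5,2) count=0: revealed 19 new [(1,3) (1,4) (1,5) (2,3) (2,4) (2,5) (3,3) (3,4) (3,5) (4,1) (4,2) (4,3) (4,4) (4,5) (5,1) (5,2) (5,3) (5,4) (5,5)] -> total=19
Click 2 (3,0) count=1: revealed 1 new [(3,0)] -> total=20

Answer: ......
...###
...###
#..###
.#####
.#####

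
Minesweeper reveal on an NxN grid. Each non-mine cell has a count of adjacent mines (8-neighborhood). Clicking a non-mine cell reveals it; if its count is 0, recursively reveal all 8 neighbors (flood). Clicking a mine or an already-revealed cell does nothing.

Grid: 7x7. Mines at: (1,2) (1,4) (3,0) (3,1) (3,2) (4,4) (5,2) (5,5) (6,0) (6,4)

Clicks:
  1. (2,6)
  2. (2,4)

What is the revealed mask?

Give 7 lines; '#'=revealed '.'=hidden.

Answer: .....##
.....##
....###
.....##
.....##
.......
.......

Derivation:
Click 1 (2,6) count=0: revealed 10 new [(0,5) (0,6) (1,5) (1,6) (2,5) (2,6) (3,5) (3,6) (4,5) (4,6)] -> total=10
Click 2 (2,4) count=1: revealed 1 new [(2,4)] -> total=11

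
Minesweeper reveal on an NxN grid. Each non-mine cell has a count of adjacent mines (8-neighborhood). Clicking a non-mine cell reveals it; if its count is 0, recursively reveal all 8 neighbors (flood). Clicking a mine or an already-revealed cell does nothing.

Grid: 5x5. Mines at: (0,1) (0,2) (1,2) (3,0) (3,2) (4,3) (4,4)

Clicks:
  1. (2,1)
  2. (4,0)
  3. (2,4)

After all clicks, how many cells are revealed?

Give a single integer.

Answer: 10

Derivation:
Click 1 (2,1) count=3: revealed 1 new [(2,1)] -> total=1
Click 2 (4,0) count=1: revealed 1 new [(4,0)] -> total=2
Click 3 (2,4) count=0: revealed 8 new [(0,3) (0,4) (1,3) (1,4) (2,3) (2,4) (3,3) (3,4)] -> total=10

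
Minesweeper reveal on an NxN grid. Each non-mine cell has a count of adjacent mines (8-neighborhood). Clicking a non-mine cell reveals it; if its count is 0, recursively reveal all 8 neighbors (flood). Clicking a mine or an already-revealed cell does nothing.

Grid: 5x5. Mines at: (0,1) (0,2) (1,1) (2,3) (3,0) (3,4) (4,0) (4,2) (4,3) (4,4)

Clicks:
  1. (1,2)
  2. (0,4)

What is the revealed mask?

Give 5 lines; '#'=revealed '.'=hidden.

Click 1 (1,2) count=4: revealed 1 new [(1,2)] -> total=1
Click 2 (0,4) count=0: revealed 4 new [(0,3) (0,4) (1,3) (1,4)] -> total=5

Answer: ...##
..###
.....
.....
.....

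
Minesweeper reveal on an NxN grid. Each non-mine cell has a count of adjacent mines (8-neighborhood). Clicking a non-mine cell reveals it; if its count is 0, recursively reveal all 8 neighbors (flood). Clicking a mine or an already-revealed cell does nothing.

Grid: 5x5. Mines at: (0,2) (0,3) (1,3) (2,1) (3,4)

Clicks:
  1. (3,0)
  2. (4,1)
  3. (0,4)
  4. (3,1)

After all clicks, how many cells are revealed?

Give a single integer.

Answer: 9

Derivation:
Click 1 (3,0) count=1: revealed 1 new [(3,0)] -> total=1
Click 2 (4,1) count=0: revealed 7 new [(3,1) (3,2) (3,3) (4,0) (4,1) (4,2) (4,3)] -> total=8
Click 3 (0,4) count=2: revealed 1 new [(0,4)] -> total=9
Click 4 (3,1) count=1: revealed 0 new [(none)] -> total=9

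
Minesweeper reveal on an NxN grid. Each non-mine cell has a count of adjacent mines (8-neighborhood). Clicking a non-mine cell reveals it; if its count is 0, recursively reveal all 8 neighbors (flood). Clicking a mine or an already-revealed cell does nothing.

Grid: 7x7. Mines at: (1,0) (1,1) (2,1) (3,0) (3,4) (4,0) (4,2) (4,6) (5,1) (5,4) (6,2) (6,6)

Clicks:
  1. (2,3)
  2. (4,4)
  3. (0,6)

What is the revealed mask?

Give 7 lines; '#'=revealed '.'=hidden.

Click 1 (2,3) count=1: revealed 1 new [(2,3)] -> total=1
Click 2 (4,4) count=2: revealed 1 new [(4,4)] -> total=2
Click 3 (0,6) count=0: revealed 16 new [(0,2) (0,3) (0,4) (0,5) (0,6) (1,2) (1,3) (1,4) (1,5) (1,6) (2,2) (2,4) (2,5) (2,6) (3,5) (3,6)] -> total=18

Answer: ..#####
..#####
..#####
.....##
....#..
.......
.......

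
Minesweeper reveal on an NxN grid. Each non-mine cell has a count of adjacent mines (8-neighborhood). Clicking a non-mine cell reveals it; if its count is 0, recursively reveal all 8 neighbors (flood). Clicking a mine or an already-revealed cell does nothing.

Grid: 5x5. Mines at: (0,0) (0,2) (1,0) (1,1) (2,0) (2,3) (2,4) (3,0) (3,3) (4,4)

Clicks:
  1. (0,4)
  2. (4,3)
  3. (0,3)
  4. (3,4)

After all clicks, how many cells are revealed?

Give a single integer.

Click 1 (0,4) count=0: revealed 4 new [(0,3) (0,4) (1,3) (1,4)] -> total=4
Click 2 (4,3) count=2: revealed 1 new [(4,3)] -> total=5
Click 3 (0,3) count=1: revealed 0 new [(none)] -> total=5
Click 4 (3,4) count=4: revealed 1 new [(3,4)] -> total=6

Answer: 6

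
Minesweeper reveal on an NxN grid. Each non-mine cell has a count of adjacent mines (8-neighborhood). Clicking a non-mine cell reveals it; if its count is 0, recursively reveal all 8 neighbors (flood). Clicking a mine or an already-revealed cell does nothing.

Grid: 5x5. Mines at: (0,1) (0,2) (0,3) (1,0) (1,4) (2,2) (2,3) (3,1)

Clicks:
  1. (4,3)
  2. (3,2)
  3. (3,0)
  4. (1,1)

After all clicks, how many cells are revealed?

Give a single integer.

Click 1 (4,3) count=0: revealed 6 new [(3,2) (3,3) (3,4) (4,2) (4,3) (4,4)] -> total=6
Click 2 (3,2) count=3: revealed 0 new [(none)] -> total=6
Click 3 (3,0) count=1: revealed 1 new [(3,0)] -> total=7
Click 4 (1,1) count=4: revealed 1 new [(1,1)] -> total=8

Answer: 8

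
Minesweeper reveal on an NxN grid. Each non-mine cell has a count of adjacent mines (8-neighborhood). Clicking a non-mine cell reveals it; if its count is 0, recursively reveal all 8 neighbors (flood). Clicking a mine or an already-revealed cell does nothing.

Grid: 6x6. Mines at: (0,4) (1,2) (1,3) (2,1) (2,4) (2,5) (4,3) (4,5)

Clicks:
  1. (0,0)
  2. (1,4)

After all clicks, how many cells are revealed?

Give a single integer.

Click 1 (0,0) count=0: revealed 4 new [(0,0) (0,1) (1,0) (1,1)] -> total=4
Click 2 (1,4) count=4: revealed 1 new [(1,4)] -> total=5

Answer: 5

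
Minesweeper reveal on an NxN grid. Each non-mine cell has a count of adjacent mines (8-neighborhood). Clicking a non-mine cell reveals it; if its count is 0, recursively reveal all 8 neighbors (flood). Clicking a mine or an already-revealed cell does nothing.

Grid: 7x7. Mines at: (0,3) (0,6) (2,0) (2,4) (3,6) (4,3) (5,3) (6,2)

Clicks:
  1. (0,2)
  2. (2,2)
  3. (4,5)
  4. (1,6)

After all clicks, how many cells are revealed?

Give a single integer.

Answer: 12

Derivation:
Click 1 (0,2) count=1: revealed 1 new [(0,2)] -> total=1
Click 2 (2,2) count=0: revealed 9 new [(1,1) (1,2) (1,3) (2,1) (2,2) (2,3) (3,1) (3,2) (3,3)] -> total=10
Click 3 (4,5) count=1: revealed 1 new [(4,5)] -> total=11
Click 4 (1,6) count=1: revealed 1 new [(1,6)] -> total=12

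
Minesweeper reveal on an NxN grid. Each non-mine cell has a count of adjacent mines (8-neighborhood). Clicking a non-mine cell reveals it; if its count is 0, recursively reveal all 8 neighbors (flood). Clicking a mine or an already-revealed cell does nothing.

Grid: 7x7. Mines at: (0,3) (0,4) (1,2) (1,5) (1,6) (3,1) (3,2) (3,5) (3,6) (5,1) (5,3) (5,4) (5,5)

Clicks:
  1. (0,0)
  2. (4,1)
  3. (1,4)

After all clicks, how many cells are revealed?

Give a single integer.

Click 1 (0,0) count=0: revealed 6 new [(0,0) (0,1) (1,0) (1,1) (2,0) (2,1)] -> total=6
Click 2 (4,1) count=3: revealed 1 new [(4,1)] -> total=7
Click 3 (1,4) count=3: revealed 1 new [(1,4)] -> total=8

Answer: 8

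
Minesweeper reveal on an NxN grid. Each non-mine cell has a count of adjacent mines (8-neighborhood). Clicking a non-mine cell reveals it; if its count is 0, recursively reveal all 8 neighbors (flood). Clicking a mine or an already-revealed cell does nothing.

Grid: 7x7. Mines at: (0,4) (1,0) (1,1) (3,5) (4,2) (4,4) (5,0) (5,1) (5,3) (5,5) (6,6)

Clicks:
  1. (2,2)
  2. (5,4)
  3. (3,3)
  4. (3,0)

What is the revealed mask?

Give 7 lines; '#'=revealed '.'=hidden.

Answer: .......
.......
###....
##.#...
##.....
....#..
.......

Derivation:
Click 1 (2,2) count=1: revealed 1 new [(2,2)] -> total=1
Click 2 (5,4) count=3: revealed 1 new [(5,4)] -> total=2
Click 3 (3,3) count=2: revealed 1 new [(3,3)] -> total=3
Click 4 (3,0) count=0: revealed 6 new [(2,0) (2,1) (3,0) (3,1) (4,0) (4,1)] -> total=9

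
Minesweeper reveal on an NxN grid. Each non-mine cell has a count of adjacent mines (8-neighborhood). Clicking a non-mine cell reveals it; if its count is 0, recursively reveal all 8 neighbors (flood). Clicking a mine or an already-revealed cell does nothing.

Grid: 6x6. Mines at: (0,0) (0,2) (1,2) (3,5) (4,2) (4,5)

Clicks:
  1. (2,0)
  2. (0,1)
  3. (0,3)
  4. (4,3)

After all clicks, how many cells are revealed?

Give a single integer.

Click 1 (2,0) count=0: revealed 10 new [(1,0) (1,1) (2,0) (2,1) (3,0) (3,1) (4,0) (4,1) (5,0) (5,1)] -> total=10
Click 2 (0,1) count=3: revealed 1 new [(0,1)] -> total=11
Click 3 (0,3) count=2: revealed 1 new [(0,3)] -> total=12
Click 4 (4,3) count=1: revealed 1 new [(4,3)] -> total=13

Answer: 13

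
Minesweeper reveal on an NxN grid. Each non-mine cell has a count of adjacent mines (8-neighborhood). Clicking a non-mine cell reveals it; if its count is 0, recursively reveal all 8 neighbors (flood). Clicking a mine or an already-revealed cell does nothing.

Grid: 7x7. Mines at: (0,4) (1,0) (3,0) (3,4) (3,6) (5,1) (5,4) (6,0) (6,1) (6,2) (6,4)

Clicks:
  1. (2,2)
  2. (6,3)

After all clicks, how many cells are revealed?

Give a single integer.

Answer: 16

Derivation:
Click 1 (2,2) count=0: revealed 15 new [(0,1) (0,2) (0,3) (1,1) (1,2) (1,3) (2,1) (2,2) (2,3) (3,1) (3,2) (3,3) (4,1) (4,2) (4,3)] -> total=15
Click 2 (6,3) count=3: revealed 1 new [(6,3)] -> total=16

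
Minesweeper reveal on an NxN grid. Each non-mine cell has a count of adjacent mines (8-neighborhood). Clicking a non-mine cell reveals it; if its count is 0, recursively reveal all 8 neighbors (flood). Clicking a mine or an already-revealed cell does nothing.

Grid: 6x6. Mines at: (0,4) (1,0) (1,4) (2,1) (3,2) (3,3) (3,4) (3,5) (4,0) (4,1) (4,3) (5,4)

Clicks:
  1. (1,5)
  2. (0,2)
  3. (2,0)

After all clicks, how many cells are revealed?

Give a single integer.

Click 1 (1,5) count=2: revealed 1 new [(1,5)] -> total=1
Click 2 (0,2) count=0: revealed 6 new [(0,1) (0,2) (0,3) (1,1) (1,2) (1,3)] -> total=7
Click 3 (2,0) count=2: revealed 1 new [(2,0)] -> total=8

Answer: 8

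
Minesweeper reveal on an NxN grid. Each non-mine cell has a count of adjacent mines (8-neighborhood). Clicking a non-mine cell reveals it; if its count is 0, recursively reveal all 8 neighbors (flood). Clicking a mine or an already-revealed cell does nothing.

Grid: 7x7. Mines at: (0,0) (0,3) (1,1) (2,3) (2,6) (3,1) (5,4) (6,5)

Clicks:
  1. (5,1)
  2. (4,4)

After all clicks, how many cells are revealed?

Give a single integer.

Answer: 13

Derivation:
Click 1 (5,1) count=0: revealed 12 new [(4,0) (4,1) (4,2) (4,3) (5,0) (5,1) (5,2) (5,3) (6,0) (6,1) (6,2) (6,3)] -> total=12
Click 2 (4,4) count=1: revealed 1 new [(4,4)] -> total=13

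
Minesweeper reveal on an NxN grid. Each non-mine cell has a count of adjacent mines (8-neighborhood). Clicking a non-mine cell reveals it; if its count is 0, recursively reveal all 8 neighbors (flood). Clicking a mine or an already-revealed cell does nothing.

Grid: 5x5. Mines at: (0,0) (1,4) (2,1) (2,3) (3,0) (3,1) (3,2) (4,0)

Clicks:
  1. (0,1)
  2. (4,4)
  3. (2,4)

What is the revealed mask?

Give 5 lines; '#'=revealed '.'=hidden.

Answer: .#...
.....
....#
...##
...##

Derivation:
Click 1 (0,1) count=1: revealed 1 new [(0,1)] -> total=1
Click 2 (4,4) count=0: revealed 4 new [(3,3) (3,4) (4,3) (4,4)] -> total=5
Click 3 (2,4) count=2: revealed 1 new [(2,4)] -> total=6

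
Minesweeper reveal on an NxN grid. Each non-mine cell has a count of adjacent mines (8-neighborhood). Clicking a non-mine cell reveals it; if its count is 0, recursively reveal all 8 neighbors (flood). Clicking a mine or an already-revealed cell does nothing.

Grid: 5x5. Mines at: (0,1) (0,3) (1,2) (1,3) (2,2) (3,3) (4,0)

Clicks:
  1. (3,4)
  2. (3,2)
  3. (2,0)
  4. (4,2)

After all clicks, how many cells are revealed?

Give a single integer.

Answer: 9

Derivation:
Click 1 (3,4) count=1: revealed 1 new [(3,4)] -> total=1
Click 2 (3,2) count=2: revealed 1 new [(3,2)] -> total=2
Click 3 (2,0) count=0: revealed 6 new [(1,0) (1,1) (2,0) (2,1) (3,0) (3,1)] -> total=8
Click 4 (4,2) count=1: revealed 1 new [(4,2)] -> total=9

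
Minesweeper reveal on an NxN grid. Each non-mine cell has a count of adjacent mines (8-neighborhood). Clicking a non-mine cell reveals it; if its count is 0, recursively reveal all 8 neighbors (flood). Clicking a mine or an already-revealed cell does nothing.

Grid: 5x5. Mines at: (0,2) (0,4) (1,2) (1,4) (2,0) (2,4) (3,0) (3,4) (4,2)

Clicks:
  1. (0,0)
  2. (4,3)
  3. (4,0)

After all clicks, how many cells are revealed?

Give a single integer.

Click 1 (0,0) count=0: revealed 4 new [(0,0) (0,1) (1,0) (1,1)] -> total=4
Click 2 (4,3) count=2: revealed 1 new [(4,3)] -> total=5
Click 3 (4,0) count=1: revealed 1 new [(4,0)] -> total=6

Answer: 6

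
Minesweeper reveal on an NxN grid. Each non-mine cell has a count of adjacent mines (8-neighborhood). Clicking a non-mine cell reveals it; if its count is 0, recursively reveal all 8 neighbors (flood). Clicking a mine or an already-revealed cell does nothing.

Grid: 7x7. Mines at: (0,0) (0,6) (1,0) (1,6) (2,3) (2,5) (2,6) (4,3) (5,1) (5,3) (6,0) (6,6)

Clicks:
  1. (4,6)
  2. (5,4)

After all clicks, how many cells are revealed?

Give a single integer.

Answer: 9

Derivation:
Click 1 (4,6) count=0: revealed 9 new [(3,4) (3,5) (3,6) (4,4) (4,5) (4,6) (5,4) (5,5) (5,6)] -> total=9
Click 2 (5,4) count=2: revealed 0 new [(none)] -> total=9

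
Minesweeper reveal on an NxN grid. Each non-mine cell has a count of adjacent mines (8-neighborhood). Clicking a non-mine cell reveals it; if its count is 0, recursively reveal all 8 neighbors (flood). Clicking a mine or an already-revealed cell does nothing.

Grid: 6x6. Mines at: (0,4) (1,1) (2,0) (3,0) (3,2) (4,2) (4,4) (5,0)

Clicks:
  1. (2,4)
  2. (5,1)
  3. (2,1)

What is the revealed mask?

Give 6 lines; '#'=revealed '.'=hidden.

Click 1 (2,4) count=0: revealed 9 new [(1,3) (1,4) (1,5) (2,3) (2,4) (2,5) (3,3) (3,4) (3,5)] -> total=9
Click 2 (5,1) count=2: revealed 1 new [(5,1)] -> total=10
Click 3 (2,1) count=4: revealed 1 new [(2,1)] -> total=11

Answer: ......
...###
.#.###
...###
......
.#....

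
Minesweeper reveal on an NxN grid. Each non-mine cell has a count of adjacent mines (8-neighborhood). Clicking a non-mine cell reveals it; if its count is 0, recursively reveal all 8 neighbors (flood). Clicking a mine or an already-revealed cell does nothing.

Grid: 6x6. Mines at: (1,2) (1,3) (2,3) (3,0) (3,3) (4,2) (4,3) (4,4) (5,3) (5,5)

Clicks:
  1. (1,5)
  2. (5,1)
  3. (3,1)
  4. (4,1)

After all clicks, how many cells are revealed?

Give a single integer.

Click 1 (1,5) count=0: revealed 8 new [(0,4) (0,5) (1,4) (1,5) (2,4) (2,5) (3,4) (3,5)] -> total=8
Click 2 (5,1) count=1: revealed 1 new [(5,1)] -> total=9
Click 3 (3,1) count=2: revealed 1 new [(3,1)] -> total=10
Click 4 (4,1) count=2: revealed 1 new [(4,1)] -> total=11

Answer: 11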